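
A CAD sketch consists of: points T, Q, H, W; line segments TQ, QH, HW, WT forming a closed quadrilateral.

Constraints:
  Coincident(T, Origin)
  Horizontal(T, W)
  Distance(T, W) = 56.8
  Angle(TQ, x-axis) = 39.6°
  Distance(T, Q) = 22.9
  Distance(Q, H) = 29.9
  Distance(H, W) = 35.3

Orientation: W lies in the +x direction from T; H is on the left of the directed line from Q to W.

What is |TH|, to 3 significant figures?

52.8

T is at the origin; T and W share the same y with |TW| = 56.8 and W in +x, so W = (56.8, 0). TQ runs at 39.6° with |TQ| = 22.9, so Q = (17.6, 14.6). H is determined by |QH| = 29.9 and |HW| = 35.3 together: it lies at the intersection of circle(Q, 29.9) and circle(W, 35.3). With |QW| = 41.8, the foot of the radical line on QW is 16.7 from Q and the perpendicular offset is √(29.9² − 16.7²) = 24.8. Taking the left-of-QW solution: H = (41.9, 32.0).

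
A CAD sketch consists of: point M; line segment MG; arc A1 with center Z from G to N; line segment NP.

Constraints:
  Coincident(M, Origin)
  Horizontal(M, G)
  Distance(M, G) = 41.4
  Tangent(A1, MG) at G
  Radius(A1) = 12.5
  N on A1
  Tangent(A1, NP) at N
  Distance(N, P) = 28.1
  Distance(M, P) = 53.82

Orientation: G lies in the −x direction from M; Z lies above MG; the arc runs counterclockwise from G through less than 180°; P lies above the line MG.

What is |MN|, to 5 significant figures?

32.441

M is at the origin; MG is horizontal with |MG| = 41.4 and G on the −x side, so G = (-41.400, 0.0000). Tangency of A1 to MG means the radius ZG is perpendicular to MG, so Z = G + (0, 12.5) = (-41.400, 12.500). Since ZN ⟂ NP (tangency), |ZP| = √(12.5² + 28.1²) = 30.755 regardless of where N sits on A1. So P lies on both circle(M, 53.82) and circle(Z, 30.755); the above-MG intersection is P = (-33.406, 42.198). N is the foot of the tangent from P: N = (-29.051, 14.437).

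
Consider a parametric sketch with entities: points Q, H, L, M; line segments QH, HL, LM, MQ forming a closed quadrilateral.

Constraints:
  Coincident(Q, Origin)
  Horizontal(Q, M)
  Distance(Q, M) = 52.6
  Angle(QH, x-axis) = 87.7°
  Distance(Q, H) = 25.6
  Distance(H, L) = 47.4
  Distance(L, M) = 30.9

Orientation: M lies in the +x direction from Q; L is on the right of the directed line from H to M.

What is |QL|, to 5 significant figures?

29.631

Q is at the origin; QM is horizontal with |QM| = 52.6 and M in +x, so M = (52.6, 0). QH runs at 87.7° with |QH| = 25.6, so H = (1.0274, 25.579). L is determined by |HL| = 47.4 and |LM| = 30.9 together: it lies at the intersection of circle(H, 47.4) and circle(M, 30.9). With |HM| = 57.568, the foot of the radical line on HM is 40.005 from H and the perpendicular offset is √(47.4² − 40.005²) = 25.424. Taking the right-of-HM solution: L = (25.570, -14.972).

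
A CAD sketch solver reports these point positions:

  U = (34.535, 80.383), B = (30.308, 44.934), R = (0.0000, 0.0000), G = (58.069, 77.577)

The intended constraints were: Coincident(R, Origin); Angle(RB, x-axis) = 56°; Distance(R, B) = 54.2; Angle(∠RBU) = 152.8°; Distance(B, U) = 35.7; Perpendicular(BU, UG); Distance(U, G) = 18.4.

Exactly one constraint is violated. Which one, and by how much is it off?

Distance(U, G) = 18.4 — off by 5.30.

R = (0.00, 0.00) ✓; RB at 56.00° ✓; |RB| = 54.20 ✓; ∠RBU = 152.8° ✓; |BU| = 35.70 ✓; ∠(BU, UG) = 90.00° ✓; |UG| = 23.70 ✗.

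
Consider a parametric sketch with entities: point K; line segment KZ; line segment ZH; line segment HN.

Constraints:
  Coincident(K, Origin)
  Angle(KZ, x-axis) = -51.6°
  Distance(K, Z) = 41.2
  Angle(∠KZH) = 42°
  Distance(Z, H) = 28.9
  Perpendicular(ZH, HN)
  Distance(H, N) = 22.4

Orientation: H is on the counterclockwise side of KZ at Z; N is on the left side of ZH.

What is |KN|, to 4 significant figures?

5.446

K is at the origin; KZ runs at -51.6° with length 41.2, so Z = 41.2·(cos -51.6°, sin -51.6°) = (25.59, -32.29). ∠KZH = 42.0°, so ZH runs at -51.6° + (180° − 42.0°) = 86.40° from the x-axis; with |ZH| = 28.9, H = Z + 28.9·(cos 86.40°, sin 86.40°) = (27.41, -3.445). ZH ⟂ HN; with |HN| = 22.4 on the left of ZH, N = H + 22.4·(-0.9980, 0.06279) = (5.050, -2.039). Then |KN| = |N − K| = 5.446.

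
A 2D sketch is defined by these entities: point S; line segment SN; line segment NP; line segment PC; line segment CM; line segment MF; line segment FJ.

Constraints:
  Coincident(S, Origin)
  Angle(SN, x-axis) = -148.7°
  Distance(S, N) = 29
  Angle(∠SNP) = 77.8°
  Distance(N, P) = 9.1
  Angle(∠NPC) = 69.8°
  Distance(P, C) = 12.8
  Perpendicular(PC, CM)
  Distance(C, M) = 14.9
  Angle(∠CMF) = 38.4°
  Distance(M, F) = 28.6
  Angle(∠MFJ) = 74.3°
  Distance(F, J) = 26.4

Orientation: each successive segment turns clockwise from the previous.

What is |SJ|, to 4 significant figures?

13.51

S is at the origin; SN runs at -148.7° with length 29.0, so N = (-24.78, -15.07). ∠SNP = 77.8° gives NP at 109.1° from the x-axis; with |NP| = 9.1, P = (-27.76, -6.467). ∠NPC = 69.8° gives PC at -1.100° from the x-axis; with |PC| = 12.8, C = (-14.96, -6.713). PC ⟂ CM, so CM runs at -91.10°; with |CM| = 14.9, M = (-15.25, -21.61). ∠CMF = 38.4° gives MF at 127.3° from the x-axis; with |MF| = 28.6, F = (-32.58, 1.141). ∠MFJ = 74.3° gives FJ at 21.60° from the x-axis; with |FJ| = 26.4, J = (-8.031, 10.86). Then |SJ| = |J − S| = 13.51.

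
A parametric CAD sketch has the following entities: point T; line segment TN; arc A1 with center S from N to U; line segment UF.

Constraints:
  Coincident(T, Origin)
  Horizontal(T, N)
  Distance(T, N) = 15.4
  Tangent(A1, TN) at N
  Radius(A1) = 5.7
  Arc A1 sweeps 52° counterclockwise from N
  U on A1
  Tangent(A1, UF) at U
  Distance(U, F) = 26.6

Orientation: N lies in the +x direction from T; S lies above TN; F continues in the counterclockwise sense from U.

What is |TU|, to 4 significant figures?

20.01

T is at the origin; T and N share the same y with |TN| = 15.4 and N on the +x side, so N = (15.40, 0.000). A1 meets TN tangentially, so SN is at right angles to TN, so S = N + (0, 5.7) = (15.40, 5.700). On A1, N sits at bearing -90° from S; a 52° counterclockwise sweep puts U at bearing -38°, so U = S + 5.7·(cos -38°, sin -38°) = (19.89, 2.191). Then |TU| = |U − T| = 20.01.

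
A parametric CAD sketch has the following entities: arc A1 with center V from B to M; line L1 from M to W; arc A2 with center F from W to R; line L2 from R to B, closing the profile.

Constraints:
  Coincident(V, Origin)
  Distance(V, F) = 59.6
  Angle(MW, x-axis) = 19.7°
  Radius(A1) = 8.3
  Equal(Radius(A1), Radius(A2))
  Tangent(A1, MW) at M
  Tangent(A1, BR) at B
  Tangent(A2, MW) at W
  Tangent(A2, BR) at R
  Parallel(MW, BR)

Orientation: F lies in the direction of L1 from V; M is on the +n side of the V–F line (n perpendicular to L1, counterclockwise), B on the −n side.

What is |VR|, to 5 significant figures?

60.175

Tangency of A1 to both parallel lines with radius 8.3 puts M and B at V ± 8.3·n: M = (-2.7979, 7.8142), B = (2.7979, -7.8142). Equal radii place W and R the same way about F: W = F + 8.3·n = (53.314, 27.905), R = F − 8.3·n = (58.910, 12.277). Then |VR| = |R − V| = 60.175.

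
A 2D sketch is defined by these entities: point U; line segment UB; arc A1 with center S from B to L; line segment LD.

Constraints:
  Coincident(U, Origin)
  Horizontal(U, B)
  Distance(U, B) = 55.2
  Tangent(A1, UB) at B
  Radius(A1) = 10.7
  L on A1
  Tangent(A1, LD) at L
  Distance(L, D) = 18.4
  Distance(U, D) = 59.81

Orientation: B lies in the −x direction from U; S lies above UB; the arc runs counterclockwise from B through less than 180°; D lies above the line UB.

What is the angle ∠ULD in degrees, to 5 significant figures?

125.65°

Checks: |UB| = 55.20 ✓; |SL| = 10.70 ✓; ∠(SL, LD) = 90.00° ✓; |LD| = 18.40 ✓; |UD| = 59.81 ✓.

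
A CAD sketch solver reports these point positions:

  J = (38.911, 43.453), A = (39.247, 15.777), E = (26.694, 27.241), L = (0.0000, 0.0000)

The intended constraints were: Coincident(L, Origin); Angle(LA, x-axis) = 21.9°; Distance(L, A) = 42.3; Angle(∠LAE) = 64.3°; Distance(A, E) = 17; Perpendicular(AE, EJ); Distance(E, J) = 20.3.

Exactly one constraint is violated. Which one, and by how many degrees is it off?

Perpendicular(AE, EJ) — off by 5.40°.

L = (0.00, 0.00) ✓; LA at 21.90° ✓; |LA| = 42.30 ✓; ∠LAE = 64.30° ✓; |AE| = 17.00 ✓; ∠(AE, EJ) = 84.60° ✗; |EJ| = 20.30 ✓.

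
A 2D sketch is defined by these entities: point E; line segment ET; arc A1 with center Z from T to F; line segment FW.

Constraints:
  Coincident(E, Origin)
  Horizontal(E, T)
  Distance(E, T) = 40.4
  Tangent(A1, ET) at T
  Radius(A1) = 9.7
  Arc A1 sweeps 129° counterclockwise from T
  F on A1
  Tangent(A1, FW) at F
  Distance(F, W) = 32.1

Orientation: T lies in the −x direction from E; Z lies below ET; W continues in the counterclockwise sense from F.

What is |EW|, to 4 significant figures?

49.29

E is at the origin; E and T share the same y with |ET| = 40.4 and T on the −x side, so T = (-40.40, 0.000). Since A1 is tangent to ET there, ZT ⟂ ET, so Z = T + (0, -9.7) = (-40.40, -9.700). On A1, T sits at bearing 90° from Z; a 129° counterclockwise sweep puts F at bearing 219°, so F = Z + 9.7·(cos 219°, sin 219°) = (-47.94, -15.80). A1 meets FW tangentially, so ZF is at right angles to FW, so FW runs along (−sin 219°, cos 219°); with |FW| = 32.1, W = (-27.74, -40.75). Then |EW| = |W − E| = 49.29.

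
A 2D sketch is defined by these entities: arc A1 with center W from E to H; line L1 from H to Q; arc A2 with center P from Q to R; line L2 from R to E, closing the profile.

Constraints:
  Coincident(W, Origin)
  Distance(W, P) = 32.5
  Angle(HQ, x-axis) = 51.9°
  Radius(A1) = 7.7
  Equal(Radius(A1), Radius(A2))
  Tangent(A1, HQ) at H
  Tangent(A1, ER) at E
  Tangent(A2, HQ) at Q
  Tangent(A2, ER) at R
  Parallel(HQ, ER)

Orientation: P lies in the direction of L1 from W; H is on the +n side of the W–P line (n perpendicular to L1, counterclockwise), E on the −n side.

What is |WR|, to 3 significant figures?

33.4

Tangency of A1 to both parallel lines with radius 7.7 puts H and E at W ± 7.7·n: H = (-6.06, 4.75), E = (6.06, -4.75). Equal radii place Q and R the same way about P: Q = P + 7.7·n = (14.0, 30.3), R = P − 7.7·n = (26.1, 20.8). Then |WR| = |R − W| = 33.4.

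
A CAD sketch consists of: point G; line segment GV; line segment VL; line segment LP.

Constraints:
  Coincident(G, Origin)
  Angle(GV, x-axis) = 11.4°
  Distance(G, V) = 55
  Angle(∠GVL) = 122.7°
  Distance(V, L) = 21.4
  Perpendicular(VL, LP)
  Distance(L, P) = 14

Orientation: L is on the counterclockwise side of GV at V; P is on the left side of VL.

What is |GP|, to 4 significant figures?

60.45

∠GVL = 122.7°, so VL runs at 11.4° + (180° − 122.7°) = 68.70° from the x-axis; with |VL| = 21.4, L = V + 21.4·(cos 68.70°, sin 68.70°) = (61.69, 30.81). The perpendicularity gives LP at right angles to VL; with |LP| = 14.0 on the left of VL, P = L + 14.0·(-0.9317, 0.3633) = (48.64, 35.89). Then |GP| = |P − G| = 60.45.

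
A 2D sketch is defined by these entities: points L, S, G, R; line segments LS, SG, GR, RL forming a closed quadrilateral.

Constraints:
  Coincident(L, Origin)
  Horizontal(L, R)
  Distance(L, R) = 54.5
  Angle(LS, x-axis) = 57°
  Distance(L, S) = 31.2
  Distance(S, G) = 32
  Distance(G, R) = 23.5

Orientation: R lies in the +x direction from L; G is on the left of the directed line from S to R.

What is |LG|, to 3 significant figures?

53.9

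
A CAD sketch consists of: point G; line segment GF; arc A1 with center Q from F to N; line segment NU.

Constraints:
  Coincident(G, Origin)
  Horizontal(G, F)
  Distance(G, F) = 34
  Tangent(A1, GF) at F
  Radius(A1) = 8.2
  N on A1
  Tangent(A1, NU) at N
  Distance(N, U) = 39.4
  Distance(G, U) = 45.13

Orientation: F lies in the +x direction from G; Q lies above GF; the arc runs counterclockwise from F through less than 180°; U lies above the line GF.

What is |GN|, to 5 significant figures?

42.368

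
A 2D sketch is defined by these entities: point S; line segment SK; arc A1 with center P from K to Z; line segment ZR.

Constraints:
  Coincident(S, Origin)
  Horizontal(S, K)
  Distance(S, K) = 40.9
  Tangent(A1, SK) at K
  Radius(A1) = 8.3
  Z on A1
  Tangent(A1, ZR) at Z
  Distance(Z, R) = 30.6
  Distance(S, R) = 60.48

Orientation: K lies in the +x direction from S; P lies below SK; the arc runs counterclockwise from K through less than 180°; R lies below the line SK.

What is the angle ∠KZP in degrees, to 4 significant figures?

33.08°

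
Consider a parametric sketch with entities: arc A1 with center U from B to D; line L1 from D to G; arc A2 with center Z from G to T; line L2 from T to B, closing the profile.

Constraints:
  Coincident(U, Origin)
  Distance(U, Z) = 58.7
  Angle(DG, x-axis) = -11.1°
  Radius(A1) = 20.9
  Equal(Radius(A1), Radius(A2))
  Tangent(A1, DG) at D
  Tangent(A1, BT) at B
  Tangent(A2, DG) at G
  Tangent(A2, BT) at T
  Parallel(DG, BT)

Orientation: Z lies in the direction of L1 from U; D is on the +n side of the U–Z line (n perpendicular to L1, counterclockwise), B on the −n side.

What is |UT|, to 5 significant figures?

62.310

The slot axis is L1's direction at -11.1°, so u = (cos -11.1°, sin -11.1°) = (0.98129, -0.19252) and n = (−sin -11.1°, cos -11.1°) = (0.19252, 0.98129). U is at the origin and Z lies 58.7 along u from U, so Z = 58.7·u = (57.602, -11.301). Tangency of A1 to both parallel lines with radius 20.9 puts D and B at U ± 20.9·n: D = (4.0237, 20.509), B = (-4.0237, -20.509). Equal radii place G and T the same way about Z: G = Z + 20.9·n = (61.626, 9.2080), T = Z − 20.9·n = (53.578, -31.810). Then |UT| = |T − U| = 62.310.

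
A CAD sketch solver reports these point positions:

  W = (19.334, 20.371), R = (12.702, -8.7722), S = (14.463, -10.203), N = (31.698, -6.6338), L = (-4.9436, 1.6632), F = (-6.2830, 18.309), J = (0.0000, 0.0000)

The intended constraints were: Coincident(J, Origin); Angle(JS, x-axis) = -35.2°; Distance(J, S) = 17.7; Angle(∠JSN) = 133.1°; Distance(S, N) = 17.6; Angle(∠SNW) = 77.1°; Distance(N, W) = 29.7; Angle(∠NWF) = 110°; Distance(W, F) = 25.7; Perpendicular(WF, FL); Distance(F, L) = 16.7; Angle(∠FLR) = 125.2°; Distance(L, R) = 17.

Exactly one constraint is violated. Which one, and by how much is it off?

Distance(L, R) = 17 — off by 3.50.

J = (0.00, 0.00) ✓; JS at -35.20° ✓; |JS| = 17.70 ✓; ∠JSN = 133.1° ✓; |SN| = 17.60 ✓; ∠SNW = 77.10° ✓; |NW| = 29.70 ✓; ∠NWF = 110.0° ✓; |WF| = 25.70 ✓; ∠(WF, FL) = 90.00° ✓; |FL| = 16.70 ✓; ∠FLR = 125.2° ✓; |LR| = 20.50 ✗.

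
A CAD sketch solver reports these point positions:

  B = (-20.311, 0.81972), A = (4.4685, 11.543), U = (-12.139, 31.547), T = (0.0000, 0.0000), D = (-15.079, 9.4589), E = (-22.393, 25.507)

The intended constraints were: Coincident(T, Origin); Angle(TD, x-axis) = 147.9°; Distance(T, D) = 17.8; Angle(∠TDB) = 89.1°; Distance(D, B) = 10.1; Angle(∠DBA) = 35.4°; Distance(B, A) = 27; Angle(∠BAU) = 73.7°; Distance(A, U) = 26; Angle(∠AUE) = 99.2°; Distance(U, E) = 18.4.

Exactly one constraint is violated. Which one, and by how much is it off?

Distance(U, E) = 18.4 — off by 6.50.

T = (0.00, 0.00) ✓; TD at 147.9° ✓; |TD| = 17.80 ✓; ∠TDB = 89.10° ✓; |DB| = 10.10 ✓; ∠DBA = 35.40° ✓; |BA| = 27.00 ✓; ∠BAU = 73.70° ✓; |AU| = 26.00 ✓; ∠AUE = 99.20° ✓; |UE| = 11.90 ✗.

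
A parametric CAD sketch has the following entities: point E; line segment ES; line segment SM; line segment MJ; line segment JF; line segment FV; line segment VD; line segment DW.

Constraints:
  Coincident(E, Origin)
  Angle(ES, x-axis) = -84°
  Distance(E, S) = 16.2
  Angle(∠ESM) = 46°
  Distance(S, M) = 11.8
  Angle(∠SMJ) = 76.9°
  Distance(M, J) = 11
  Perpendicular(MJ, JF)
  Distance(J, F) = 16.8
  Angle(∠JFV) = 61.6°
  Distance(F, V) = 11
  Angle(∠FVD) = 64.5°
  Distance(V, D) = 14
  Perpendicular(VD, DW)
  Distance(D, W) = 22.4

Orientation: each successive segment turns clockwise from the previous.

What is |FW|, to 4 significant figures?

15.54

∠FVD = 64.5° gives VD at 75.00° from the x-axis; with |VD| = 14.0, D = (4.313, -3.495). VD is perpendicular to DW, so DW runs at -15.00°; with |DW| = 22.4, W = (25.95, -9.293). Then |FW| = |W − F| = 15.54.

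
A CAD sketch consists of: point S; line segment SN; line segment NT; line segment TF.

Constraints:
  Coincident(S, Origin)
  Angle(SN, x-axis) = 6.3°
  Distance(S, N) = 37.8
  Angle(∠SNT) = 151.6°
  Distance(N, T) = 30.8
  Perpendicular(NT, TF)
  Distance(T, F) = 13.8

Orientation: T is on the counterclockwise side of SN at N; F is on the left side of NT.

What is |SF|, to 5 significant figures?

64.187

∠SNT = 151.6°, so NT runs at 6.3° + (180° − 151.6°) = 34.700° from the x-axis; with |NT| = 30.8, T = N + 30.8·(cos 34.700°, sin 34.700°) = (62.894, 21.682). NT is perpendicular to TF; with |TF| = 13.8 on the left of NT, F = T + 13.8·(-0.56928, 0.82214) = (55.038, 33.027). Then |SF| = |F − S| = 64.187.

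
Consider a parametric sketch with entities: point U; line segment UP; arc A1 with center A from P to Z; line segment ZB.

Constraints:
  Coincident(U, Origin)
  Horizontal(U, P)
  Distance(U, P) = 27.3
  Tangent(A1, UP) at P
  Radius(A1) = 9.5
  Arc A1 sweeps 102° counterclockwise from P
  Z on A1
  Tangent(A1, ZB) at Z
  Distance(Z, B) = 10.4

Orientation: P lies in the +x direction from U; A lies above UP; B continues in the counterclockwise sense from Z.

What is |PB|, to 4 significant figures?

22.79

U is at the origin; U and P share the same y with |UP| = 27.3 and P on the +x side, so P = (27.30, 0.000). A1 meets UP tangentially, so AP is at right angles to UP, so A = P + (0, 9.5) = (27.30, 9.500). On A1, P sits at bearing -90° from A; a 102° counterclockwise sweep puts Z at bearing 12°, so Z = A + 9.5·(cos 12°, sin 12°) = (36.59, 11.48). Since A1 is tangent to ZB there, AZ ⟂ ZB, so ZB runs along (−sin 12°, cos 12°); with |ZB| = 10.4, B = (34.43, 21.65). Then |PB| = |B − P| = 22.79.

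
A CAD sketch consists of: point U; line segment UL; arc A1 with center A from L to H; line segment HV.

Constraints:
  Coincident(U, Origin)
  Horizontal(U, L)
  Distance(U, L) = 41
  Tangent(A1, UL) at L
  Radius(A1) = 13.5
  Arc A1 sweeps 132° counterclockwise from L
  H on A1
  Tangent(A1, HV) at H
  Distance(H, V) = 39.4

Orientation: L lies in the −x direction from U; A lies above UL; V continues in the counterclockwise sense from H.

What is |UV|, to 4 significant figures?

77.28

U is at the origin; U and L share the same y with |UL| = 41.0 and L on the −x side, so L = (-41.00, 0.000). A1 meets UL tangentially, so AL is at right angles to UL, so A = L + (0, 13.5) = (-41.00, 13.50). On A1, L sits at bearing -90° from A; a 132° counterclockwise sweep puts H at bearing 42°, so H = A + 13.5·(cos 42°, sin 42°) = (-30.97, 22.53). The tangent condition forces AH to be normal to HV, so HV runs along (−sin 42°, cos 42°); with |HV| = 39.4, V = (-57.33, 51.81). Then |UV| = |V − U| = 77.28.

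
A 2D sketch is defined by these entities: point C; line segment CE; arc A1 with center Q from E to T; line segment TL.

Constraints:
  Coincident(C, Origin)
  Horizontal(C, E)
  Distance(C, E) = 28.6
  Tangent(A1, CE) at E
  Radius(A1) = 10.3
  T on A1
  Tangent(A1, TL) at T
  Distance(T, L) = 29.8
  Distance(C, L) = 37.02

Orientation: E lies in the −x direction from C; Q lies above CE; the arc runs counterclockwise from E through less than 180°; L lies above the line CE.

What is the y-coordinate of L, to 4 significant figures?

35.68

Checks: ∠(QE, EC) = 90.00° ✓; |QT| = 10.30 ✓; ∠(QT, TL) = 90.00° ✓; |TL| = 29.80 ✓; |CL| = 37.02 ✓.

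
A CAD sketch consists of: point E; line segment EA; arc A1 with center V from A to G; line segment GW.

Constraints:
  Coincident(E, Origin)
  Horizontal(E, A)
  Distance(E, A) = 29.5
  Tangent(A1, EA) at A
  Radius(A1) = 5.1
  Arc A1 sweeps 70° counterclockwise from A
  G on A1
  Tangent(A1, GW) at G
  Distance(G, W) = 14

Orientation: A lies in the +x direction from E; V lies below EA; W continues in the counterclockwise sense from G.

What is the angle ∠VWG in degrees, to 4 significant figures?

20.02°

On A1, A sits at bearing 90° from V; a 70° counterclockwise sweep puts G at bearing 160°, so G = V + 5.1·(cos 160°, sin 160°) = (24.71, -3.356). The tangent condition forces VG to be normal to GW, so GW runs along (−sin 160°, cos 160°); with |GW| = 14.0, W = (19.92, -16.51). Then cos ∠VWG = WV·WG / (|WV||WG|), giving 20.02°.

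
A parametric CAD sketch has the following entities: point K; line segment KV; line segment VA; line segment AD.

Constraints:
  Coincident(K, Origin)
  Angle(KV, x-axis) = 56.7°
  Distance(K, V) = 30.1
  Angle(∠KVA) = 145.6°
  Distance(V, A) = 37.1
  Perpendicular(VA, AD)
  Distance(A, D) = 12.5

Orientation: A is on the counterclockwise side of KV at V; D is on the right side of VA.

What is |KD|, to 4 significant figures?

68.60

∠KVA = 145.6°, so VA runs at 56.7° + (180° − 145.6°) = 91.10° from the x-axis; with |VA| = 37.1, A = V + 37.1·(cos 91.10°, sin 91.10°) = (15.81, 62.25). VA ⟂ AD; with |AD| = 12.5 on the right of VA, D = A + 12.5·(0.9998, 0.01920) = (28.31, 62.49). Then |KD| = |D − K| = 68.60.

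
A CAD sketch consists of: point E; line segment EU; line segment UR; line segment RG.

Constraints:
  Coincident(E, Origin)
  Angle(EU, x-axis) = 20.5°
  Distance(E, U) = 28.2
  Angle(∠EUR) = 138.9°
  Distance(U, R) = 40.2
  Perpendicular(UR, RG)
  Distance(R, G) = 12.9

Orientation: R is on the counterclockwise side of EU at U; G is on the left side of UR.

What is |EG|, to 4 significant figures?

61.71

E is at the origin; EU runs at 20.5° with length 28.2, so U = 28.2·(cos 20.5°, sin 20.5°) = (26.41, 9.876). ∠EUR = 138.9°, so UR runs at 20.5° + (180° − 138.9°) = 61.60° from the x-axis; with |UR| = 40.2, R = U + 40.2·(cos 61.60°, sin 61.60°) = (45.53, 45.24). UR ⟂ RG; with |RG| = 12.9 on the left of UR, G = R + 12.9·(-0.8796, 0.4756) = (34.19, 51.37). Then |EG| = |G − E| = 61.71.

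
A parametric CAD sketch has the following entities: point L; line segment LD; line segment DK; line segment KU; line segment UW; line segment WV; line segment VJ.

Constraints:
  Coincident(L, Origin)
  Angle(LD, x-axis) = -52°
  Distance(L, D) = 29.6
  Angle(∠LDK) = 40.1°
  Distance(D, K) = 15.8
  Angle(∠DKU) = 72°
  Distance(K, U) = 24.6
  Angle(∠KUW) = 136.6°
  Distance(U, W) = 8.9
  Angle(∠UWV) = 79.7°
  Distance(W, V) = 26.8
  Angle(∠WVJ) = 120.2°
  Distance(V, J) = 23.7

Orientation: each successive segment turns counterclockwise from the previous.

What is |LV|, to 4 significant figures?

35.00

L is at the origin; LD runs at -52.0° with length 29.6, so D = (18.22, -23.33). ∠LDK = 40.1° gives DK at 87.90° from the x-axis; with |DK| = 15.8, K = (18.80, -7.536). ∠DKU = 72.0° gives KU at -164.1° from the x-axis; with |KU| = 24.6, U = (-4.856, -14.28). ∠KUW = 136.6° gives UW at -120.7° from the x-axis; with |UW| = 8.9, W = (-9.400, -21.93). ∠UWV = 79.7° gives WV at -20.40° from the x-axis; with |WV| = 26.8, V = (15.72, -31.27). Then |LV| = |V − L| = 35.00.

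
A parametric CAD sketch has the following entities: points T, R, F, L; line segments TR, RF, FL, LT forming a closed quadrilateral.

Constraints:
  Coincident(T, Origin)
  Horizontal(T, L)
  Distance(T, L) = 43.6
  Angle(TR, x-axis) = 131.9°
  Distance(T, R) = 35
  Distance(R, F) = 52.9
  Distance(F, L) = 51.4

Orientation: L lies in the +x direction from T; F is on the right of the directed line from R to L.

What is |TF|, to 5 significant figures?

22.733

T is at the origin; TL is horizontal with |TL| = 43.6 and L in +x, so L = (43.6, 0). TR runs at 131.9° with |TR| = 35.0, so R = (-23.374, 26.051). F is determined by |RF| = 52.9 and |FL| = 51.4 together: it lies at the intersection of circle(R, 52.9) and circle(L, 51.4). With |RL| = 71.862, the foot of the radical line on RL is 37.020 from R and the perpendicular offset is √(52.9² − 37.020²) = 37.788. Taking the right-of-RL solution: F = (-2.5713, -22.587).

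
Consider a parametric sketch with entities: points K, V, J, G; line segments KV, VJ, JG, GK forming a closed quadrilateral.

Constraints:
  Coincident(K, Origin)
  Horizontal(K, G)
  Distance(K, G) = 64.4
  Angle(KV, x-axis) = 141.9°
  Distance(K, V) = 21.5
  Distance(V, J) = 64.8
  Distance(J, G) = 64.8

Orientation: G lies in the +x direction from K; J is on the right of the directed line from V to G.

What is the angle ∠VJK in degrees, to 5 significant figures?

10.053°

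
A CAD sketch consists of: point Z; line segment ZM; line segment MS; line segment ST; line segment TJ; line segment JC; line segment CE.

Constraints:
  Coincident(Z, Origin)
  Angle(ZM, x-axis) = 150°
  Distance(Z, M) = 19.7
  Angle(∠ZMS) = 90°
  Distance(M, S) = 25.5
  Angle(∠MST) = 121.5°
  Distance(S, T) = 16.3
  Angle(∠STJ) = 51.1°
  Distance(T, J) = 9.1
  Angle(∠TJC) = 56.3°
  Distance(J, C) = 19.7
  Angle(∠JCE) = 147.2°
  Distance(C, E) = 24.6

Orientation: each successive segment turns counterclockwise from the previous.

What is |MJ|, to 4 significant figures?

28.05

Z is at the origin; ZM runs at 150.0° with length 19.7, so M = (-17.06, 9.850). ∠ZMS = 90.0° gives MS at -120.0° from the x-axis; with |MS| = 25.5, S = (-29.81, -12.23). ∠MST = 121.5° gives ST at -61.50° from the x-axis; with |ST| = 16.3, T = (-22.03, -26.56). ∠STJ = 51.1° gives TJ at 67.40° from the x-axis; with |TJ| = 9.1, J = (-18.54, -18.16). Then |MJ| = |J − M| = 28.05.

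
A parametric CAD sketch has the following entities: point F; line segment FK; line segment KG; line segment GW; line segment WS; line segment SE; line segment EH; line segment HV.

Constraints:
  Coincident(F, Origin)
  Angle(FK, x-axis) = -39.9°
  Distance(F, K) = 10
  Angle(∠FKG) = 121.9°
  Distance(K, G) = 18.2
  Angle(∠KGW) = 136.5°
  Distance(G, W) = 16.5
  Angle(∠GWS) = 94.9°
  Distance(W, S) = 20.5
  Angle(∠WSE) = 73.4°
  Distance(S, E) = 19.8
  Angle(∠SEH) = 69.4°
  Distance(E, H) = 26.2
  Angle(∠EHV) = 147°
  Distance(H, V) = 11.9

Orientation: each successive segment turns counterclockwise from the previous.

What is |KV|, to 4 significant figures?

43.59

∠SEH = 69.4° gives EH at 4.000° from the x-axis; with |EH| = 26.2, H = (36.11, 7.876). ∠EHV = 147.0° gives HV at 37.00° from the x-axis; with |HV| = 11.9, V = (45.61, 15.04). Then |KV| = |V − K| = 43.59.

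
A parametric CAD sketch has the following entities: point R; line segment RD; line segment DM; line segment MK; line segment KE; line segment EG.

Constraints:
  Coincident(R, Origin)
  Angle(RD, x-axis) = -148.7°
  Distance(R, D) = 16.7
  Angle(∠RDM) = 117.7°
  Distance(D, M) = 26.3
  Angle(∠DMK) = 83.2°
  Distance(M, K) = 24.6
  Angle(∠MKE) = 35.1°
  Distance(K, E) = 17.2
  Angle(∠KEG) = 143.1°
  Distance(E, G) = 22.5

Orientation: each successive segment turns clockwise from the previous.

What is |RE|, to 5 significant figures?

23.645

R is at the origin; RD runs at -148.7° with length 16.7, so D = (-14.269, -8.6760). ∠RDM = 117.7° gives DM at 149.00° from the x-axis; with |DM| = 26.3, M = (-36.813, 4.8695). ∠DMK = 83.2° gives MK at 52.200° from the x-axis; with |MK| = 24.6, K = (-21.735, 24.307). ∠MKE = 35.1° gives KE at -92.700° from the x-axis; with |KE| = 17.2, E = (-22.546, 7.1264). Then |RE| = |E − R| = 23.645.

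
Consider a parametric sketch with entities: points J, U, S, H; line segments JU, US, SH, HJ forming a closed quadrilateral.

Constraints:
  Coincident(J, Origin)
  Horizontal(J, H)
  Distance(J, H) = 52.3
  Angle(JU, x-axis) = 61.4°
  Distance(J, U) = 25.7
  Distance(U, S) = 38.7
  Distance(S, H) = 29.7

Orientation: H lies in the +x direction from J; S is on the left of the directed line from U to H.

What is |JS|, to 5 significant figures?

58.425

J is at the origin; JH is horizontal with |JH| = 52.3 and H in +x, so H = (52.3, 0). JU runs at 61.4° with |JU| = 25.7, so U = (12.302, 22.564). S is determined by |US| = 38.7 and |SH| = 29.7 together: it lies at the intersection of circle(U, 38.7) and circle(H, 29.7). With |UH| = 45.923, the foot of the radical line on UH is 29.664 from U and the perpendicular offset is √(38.7² − 29.664²) = 24.854. Taking the left-of-UH solution: S = (50.351, 29.636).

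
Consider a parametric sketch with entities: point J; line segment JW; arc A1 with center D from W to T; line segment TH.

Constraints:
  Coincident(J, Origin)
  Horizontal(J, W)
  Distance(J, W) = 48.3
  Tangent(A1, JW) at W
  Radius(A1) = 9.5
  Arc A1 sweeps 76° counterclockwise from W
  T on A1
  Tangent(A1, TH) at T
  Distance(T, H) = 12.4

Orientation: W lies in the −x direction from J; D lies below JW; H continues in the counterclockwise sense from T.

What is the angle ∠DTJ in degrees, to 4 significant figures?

21.14°

J is at the origin; J and W share the same y with |JW| = 48.3 and W on the −x side, so W = (-48.30, 0.000). A1 meets JW tangentially, so DW is at right angles to JW, so D = W + (0, -9.5) = (-48.30, -9.500). On A1, W sits at bearing 90° from D; a 76° counterclockwise sweep puts T at bearing 166°, so T = D + 9.5·(cos 166°, sin 166°) = (-57.52, -7.202). Then cos ∠DTJ = TD·TJ / (|TD||TJ|), giving 21.14°.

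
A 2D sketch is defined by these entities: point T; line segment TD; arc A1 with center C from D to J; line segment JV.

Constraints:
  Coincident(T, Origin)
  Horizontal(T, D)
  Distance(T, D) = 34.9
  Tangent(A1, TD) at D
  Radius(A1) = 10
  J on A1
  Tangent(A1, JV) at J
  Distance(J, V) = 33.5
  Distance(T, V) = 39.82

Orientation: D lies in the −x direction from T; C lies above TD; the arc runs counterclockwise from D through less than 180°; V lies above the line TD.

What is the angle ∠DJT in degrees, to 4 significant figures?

131.8°

T is at the origin; T and D share the same y with |TD| = 34.9 and D on the −x side, so D = (-34.90, 0.000). The tangent condition forces CD to be normal to TD, so C = D + (0, 10) = (-34.90, 10.00). Since CJ ⟂ JV (tangency), |CV| = √(10.0² + 33.5²) = 34.96 regardless of where J sits on A1. So V lies on both circle(T, 39.82) and circle(C, 34.96); the above-TD intersection is V = (-13.34, 37.52). J is the foot of the tangent from V: J = (-25.59, 6.342).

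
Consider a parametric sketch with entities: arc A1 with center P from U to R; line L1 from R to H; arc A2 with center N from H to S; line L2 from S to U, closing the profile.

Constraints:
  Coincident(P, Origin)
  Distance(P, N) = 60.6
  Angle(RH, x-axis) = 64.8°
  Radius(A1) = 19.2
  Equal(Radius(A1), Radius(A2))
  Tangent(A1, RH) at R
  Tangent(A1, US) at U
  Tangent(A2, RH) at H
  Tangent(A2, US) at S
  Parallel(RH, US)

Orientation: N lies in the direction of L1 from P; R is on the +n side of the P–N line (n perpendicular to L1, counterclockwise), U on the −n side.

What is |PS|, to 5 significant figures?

63.569

Tangency of A1 to both parallel lines with radius 19.2 puts R and U at P ± 19.2·n: R = (-17.373, 8.1750), U = (17.373, -8.1750). Equal radii place H and S the same way about N: H = N + 19.2·n = (8.4295, 63.007), S = N − 19.2·n = (43.175, 46.658). Then |PS| = |S − P| = 63.569.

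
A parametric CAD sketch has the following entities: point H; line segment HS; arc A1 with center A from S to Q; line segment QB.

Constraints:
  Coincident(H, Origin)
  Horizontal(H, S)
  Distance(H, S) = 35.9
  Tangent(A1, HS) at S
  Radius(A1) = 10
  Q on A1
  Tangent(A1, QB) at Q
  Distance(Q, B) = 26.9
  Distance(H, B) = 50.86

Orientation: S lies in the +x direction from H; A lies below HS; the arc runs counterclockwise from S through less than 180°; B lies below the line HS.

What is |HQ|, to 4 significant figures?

29.09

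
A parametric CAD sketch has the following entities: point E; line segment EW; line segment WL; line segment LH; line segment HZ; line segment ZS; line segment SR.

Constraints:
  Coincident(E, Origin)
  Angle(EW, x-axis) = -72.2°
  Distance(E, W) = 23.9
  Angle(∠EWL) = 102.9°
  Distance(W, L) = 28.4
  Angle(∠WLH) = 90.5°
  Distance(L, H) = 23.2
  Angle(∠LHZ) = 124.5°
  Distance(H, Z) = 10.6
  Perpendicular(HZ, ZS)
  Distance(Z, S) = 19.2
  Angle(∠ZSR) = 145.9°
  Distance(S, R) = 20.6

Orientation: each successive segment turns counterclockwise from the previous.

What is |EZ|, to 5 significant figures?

25.954

E is at the origin; EW runs at -72.2° with length 23.9, so W = (7.3061, -22.756). ∠EWL = 102.9° gives WL at 4.9000° from the x-axis; with |WL| = 28.4, L = (35.602, -20.330). ∠WLH = 90.5° gives LH at 94.400° from the x-axis; with |LH| = 23.2, H = (33.822, 2.8016). ∠LHZ = 124.5° gives HZ at 149.90° from the x-axis; with |HZ| = 10.6, Z = (24.652, 8.1176). Then |EZ| = |Z − E| = 25.954.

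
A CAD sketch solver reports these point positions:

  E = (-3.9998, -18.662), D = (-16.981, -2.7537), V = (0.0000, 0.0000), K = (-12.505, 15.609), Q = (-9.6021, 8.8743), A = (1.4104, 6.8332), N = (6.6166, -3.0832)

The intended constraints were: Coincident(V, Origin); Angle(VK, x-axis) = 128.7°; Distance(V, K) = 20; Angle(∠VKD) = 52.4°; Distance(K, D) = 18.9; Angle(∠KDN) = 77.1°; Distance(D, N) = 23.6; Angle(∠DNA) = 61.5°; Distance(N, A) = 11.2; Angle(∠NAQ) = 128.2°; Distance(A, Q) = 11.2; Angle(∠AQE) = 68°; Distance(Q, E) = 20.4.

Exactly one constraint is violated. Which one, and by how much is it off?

Distance(Q, E) = 20.4 — off by 7.70.

V = (0.00, 0.00) ✓; VK at 128.7° ✓; |VK| = 20.00 ✓; ∠VKD = 52.40° ✓; |KD| = 18.90 ✓; ∠KDN = 77.10° ✓; |DN| = 23.60 ✓; ∠DNA = 61.50° ✓; |NA| = 11.20 ✓; ∠NAQ = 128.2° ✓; |AQ| = 11.20 ✓; ∠AQE = 68.00° ✓; |QE| = 28.10 ✗.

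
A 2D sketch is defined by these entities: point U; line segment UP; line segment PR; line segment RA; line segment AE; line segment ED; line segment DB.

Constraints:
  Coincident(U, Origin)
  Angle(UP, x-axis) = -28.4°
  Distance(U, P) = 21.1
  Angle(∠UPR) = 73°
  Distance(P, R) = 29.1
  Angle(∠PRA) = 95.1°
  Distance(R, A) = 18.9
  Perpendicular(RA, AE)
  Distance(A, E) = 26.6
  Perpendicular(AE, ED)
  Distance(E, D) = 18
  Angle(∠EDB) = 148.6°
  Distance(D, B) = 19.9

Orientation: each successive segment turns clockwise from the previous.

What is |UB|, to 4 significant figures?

35.16

U is at the origin; UP runs at -28.4° with length 21.1, so P = (18.56, -10.04). ∠UPR = 73.0° gives PR at -135.4° from the x-axis; with |PR| = 29.1, R = (-2.159, -30.47). ∠PRA = 95.1° gives RA at 139.7° from the x-axis; with |RA| = 18.9, A = (-16.57, -18.24). RA ⟂ AE, so AE runs at 49.70°; with |AE| = 26.6, E = (0.6308, 2.043). The perpendicularity gives ED at right angles to AE, so ED runs at -40.30°; with |ED| = 18.0, D = (14.36, -9.599). ∠EDB = 148.6° gives DB at -71.70° from the x-axis; with |DB| = 19.9, B = (20.61, -28.49). Then |UB| = |B − U| = 35.16.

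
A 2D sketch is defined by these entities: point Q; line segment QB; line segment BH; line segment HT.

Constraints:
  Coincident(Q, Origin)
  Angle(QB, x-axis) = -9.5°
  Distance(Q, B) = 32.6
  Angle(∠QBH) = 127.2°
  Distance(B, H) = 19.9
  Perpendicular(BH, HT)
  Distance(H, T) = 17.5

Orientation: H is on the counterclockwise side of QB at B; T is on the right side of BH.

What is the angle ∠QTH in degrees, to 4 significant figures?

42.34°

∠QBH = 127.2°, so BH runs at -9.5° + (180° − 127.2°) = 43.30° from the x-axis; with |BH| = 19.9, H = B + 19.9·(cos 43.30°, sin 43.30°) = (46.64, 8.267). BH ⟂ HT; with |HT| = 17.5 on the right of BH, T = H + 17.5·(0.6858, -0.7278) = (58.64, -4.469). Then cos ∠QTH = TQ·TH / (|TQ||TH|), giving 42.34°.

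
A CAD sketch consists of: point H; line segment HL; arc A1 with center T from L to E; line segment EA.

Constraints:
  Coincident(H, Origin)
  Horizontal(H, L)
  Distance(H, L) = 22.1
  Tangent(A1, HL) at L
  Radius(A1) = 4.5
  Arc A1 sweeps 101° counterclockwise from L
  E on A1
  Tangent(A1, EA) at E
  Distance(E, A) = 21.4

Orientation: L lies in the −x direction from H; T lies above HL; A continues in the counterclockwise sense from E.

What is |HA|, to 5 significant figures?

34.189

H is at the origin; HL is horizontal with |HL| = 22.1 and L on the −x side, so L = (-22.100, 0.0000). Tangency of A1 to HL means the radius TL is perpendicular to HL, so T = L + (0, 4.5) = (-22.100, 4.5000). On A1, L sits at bearing -90° from T; a 101° counterclockwise sweep puts E at bearing 11°, so E = T + 4.5·(cos 11°, sin 11°) = (-17.683, 5.3586). The tangent condition forces TE to be normal to EA, so EA runs along (−sin 11°, cos 11°); with |EA| = 21.4, A = (-21.766, 26.365). Then |HA| = |A − H| = 34.189.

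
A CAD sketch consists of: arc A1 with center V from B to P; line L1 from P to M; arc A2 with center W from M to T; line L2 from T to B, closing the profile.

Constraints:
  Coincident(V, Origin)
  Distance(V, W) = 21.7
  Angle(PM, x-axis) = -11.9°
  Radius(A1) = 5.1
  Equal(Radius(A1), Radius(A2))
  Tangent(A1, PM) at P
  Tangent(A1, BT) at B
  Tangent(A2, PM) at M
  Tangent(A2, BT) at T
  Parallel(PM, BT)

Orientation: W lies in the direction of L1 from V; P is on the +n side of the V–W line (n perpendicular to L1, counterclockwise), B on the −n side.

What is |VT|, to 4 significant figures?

22.29

The slot axis is L1's direction at -11.9°, so u = (cos -11.9°, sin -11.9°) = (0.9785, -0.2062) and n = (−sin -11.9°, cos -11.9°) = (0.2062, 0.9785). V is at the origin and W lies 21.7 along u from V, so W = 21.7·u = (21.23, -4.475). Tangency of A1 to both parallel lines with radius 5.1 puts P and B at V ± 5.1·n: P = (1.052, 4.990), B = (-1.052, -4.990). Equal radii place M and T the same way about W: M = W + 5.1·n = (22.29, 0.5158), T = W − 5.1·n = (20.18, -9.465). Then |VT| = |T − V| = 22.29.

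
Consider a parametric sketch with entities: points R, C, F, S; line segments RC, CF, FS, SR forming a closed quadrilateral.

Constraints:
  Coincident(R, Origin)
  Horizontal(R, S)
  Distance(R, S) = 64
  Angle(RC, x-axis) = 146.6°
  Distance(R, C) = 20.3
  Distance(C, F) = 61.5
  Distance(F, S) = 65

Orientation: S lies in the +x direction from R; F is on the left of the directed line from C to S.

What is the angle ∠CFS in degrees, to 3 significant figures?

80.4°

R is at the origin; RS is horizontal with |RS| = 64.0 and S in +x, so S = (64.0, 0). RC runs at 146.6° with |RC| = 20.3, so C = (-16.9, 11.2). F is determined by |CF| = 61.5 and |FS| = 65.0 together: it lies at the intersection of circle(C, 61.5) and circle(S, 65.0). With |CS| = 81.7, the foot of the radical line on CS is 38.1 from C and the perpendicular offset is √(61.5² − 38.1²) = 48.2. Taking the left-of-CS solution: F = (27.4, 53.7).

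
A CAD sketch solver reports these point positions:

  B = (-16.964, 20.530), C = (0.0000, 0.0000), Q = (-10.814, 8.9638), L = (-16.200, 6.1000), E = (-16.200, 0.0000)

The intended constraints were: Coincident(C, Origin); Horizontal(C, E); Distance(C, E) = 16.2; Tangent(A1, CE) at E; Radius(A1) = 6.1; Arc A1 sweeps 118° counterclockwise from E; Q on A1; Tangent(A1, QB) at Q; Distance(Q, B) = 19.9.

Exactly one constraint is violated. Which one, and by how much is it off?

Distance(Q, B) = 19.9 — off by 6.80.

C = (0.00, 0.00) ✓; C.y = 0.00, E.y = 0.00 ✓; |CE| = 16.20 ✓; ∠(LE, EC) = 90.00° ✓; |LE| = 6.100 ✓; bearing(L→Q) − bearing(L→E) = 118.0° ✓; |LQ| = 6.100 ✓; ∠(LQ, QB) = 90.00° ✓; |QB| = 13.10 ✗.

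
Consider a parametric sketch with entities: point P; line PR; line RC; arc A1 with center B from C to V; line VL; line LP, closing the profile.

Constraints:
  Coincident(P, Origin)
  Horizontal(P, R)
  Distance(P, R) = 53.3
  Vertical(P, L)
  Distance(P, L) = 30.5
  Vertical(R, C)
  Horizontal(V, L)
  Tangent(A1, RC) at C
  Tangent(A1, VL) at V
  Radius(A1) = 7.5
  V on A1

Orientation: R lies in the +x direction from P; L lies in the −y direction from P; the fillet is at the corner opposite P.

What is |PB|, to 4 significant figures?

51.25

P is at the origin; PR is horizontal with |PR| = 53.3 and R on the +x side, so R = (53.30, 0.000). P and L share the same x with |PL| = 30.5 and L on the −y side, so L = (0.000, -30.50). The virtual corner opposite P is at (53.30, -30.50). Since A1 is tangent to RC there, BC ⟂ RC and A1 meets VL tangentially, so BV is at right angles to VL, with radius 7.5, so the center B sits 7.5 in from both sides at B = (45.80, -23.00). Then |PB| = |B − P| = 51.25.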